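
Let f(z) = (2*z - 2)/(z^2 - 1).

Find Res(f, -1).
Write f(z) = P(z)/Q(z) with P(z) = 2*z - 2 and Q(z) = z^2 - 1.
The denominator factors as Q(z) = (z + 1)*(z - 1), so z = -1 is a simple zero of Q and P is analytic there; z = -1 is therefore a simple pole and
  Res(f, z₀) = P(z₀)/Q'(z₀).

Q'(z) = 2*z, so Q'(-1) = -2.
P(-1) = -4.

Res(f, -1) = (-4)/(-2) = 2

Final answer: 2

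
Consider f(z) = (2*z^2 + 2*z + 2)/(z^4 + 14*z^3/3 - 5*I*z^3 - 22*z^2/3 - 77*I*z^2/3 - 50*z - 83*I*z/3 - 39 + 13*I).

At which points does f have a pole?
The singularities of f are the zeros of the denominator. Factoring,
  z^4 + 14*z^3/3 - 5*I*z^3 - 22*z^2/3 - 77*I*z^2/3 - 50*z - 83*I*z/3 - 39 + 13*I = (z + 3)*(z + 3 - I)*(z + 2/3 - I)*(z - 2 - 3*I)
so the candidates are z = -3, z = -3 + I, z = -2/3 + I, z = 2 + 3*I.

Check the numerator P(z) = 2*z^2 + 2*z + 2 at each one:
  P(-3) = 14 ≠ 0, so z = -3 is a (simple) pole.
  P(-3 + I) = 12 - 10*I ≠ 0, so z = -3 + I is a (simple) pole.
  P(-2/3 + I) = -4/9 - 2*I/3 ≠ 0, so z = -2/3 + I is a (simple) pole.
  P(2 + 3*I) = -4 + 30*I ≠ 0, so z = 2 + 3*I is a (simple) pole.

Poles of f: {-3, -3 + I, -2/3 + I, 2 + 3*I}

Final answer: {-3, -3 + I, -2/3 + I, 2 + 3*I}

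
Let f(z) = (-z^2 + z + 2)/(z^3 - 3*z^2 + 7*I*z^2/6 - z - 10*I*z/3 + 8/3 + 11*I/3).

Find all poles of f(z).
The singularities of f are the zeros of the denominator. Factoring,
  z^3 - 3*z^2 + 7*I*z^2/6 - z - 10*I*z/3 + 8/3 + 11*I/3 = (z - 3 + I/2)*(z + 1 + I)*(z - 1 - I/3)
so the candidates are z = 3 - I/2, z = -1 - I, z = 1 + I/3.

Check the numerator P(z) = -z^2 + z + 2 at each one:
  P(3 - I/2) = -15/4 + 5*I/2 ≠ 0, so z = 3 - I/2 is a (simple) pole.
  P(-1 - I) = 1 - 3*I ≠ 0, so z = -1 - I is a (simple) pole.
  P(1 + I/3) = 19/9 - I/3 ≠ 0, so z = 1 + I/3 is a (simple) pole.

Poles of f: {-1 - I, 1 + I/3, 3 - I/2}

Final answer: {-1 - I, 1 + I/3, 3 - I/2}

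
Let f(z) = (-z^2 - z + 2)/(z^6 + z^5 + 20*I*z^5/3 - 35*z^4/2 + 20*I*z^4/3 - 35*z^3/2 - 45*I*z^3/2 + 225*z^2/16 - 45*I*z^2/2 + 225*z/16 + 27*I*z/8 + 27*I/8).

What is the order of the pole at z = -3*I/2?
Factor the denominator:
  z^6 + z^5 + 20*I*z^5/3 - 35*z^4/2 + 20*I*z^4/3 - 35*z^3/2 - 45*I*z^3/2 + 225*z^2/16 - 45*I*z^2/2 + 225*z/16 + 27*I*z/8 + 27*I/8 = (z + 3*I/2)^4*(z + 1)*(z + 2*I/3)

The numerator P(z) = -z^2 - z + 2 has P(-3*I/2) = 17/4 + 3*I/2 ≠ 0, so no factor of (z + 3*I/2) cancels.
Near z = -3*I/2 we can therefore write f(z) = g(z)/(z + 3*I/2)^4 with g analytic at -3*I/2 and g(-3*I/2) ≠ 0 (g is the numerator divided by the remaining denominator factors).

Hence z = -3*I/2 is a pole of order 4.

Final answer: 4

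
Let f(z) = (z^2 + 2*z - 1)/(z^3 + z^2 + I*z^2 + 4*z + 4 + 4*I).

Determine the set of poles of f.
The singularities of f are the zeros of the denominator. Factoring,
  z^3 + z^2 + I*z^2 + 4*z + 4 + 4*I = (z - 2*I)*(z + 1 + I)*(z + 2*I)
so the candidates are z = 2*I, z = -1 - I, z = -2*I.

Check the numerator P(z) = z^2 + 2*z - 1 at each one:
  P(2*I) = -5 + 4*I ≠ 0, so z = 2*I is a (simple) pole.
  P(-1 - I) = -3 ≠ 0, so z = -1 - I is a (simple) pole.
  P(-2*I) = -5 - 4*I ≠ 0, so z = -2*I is a (simple) pole.

Poles of f: {-1 - I, -2*I, 2*I}

Final answer: {-1 - I, -2*I, 2*I}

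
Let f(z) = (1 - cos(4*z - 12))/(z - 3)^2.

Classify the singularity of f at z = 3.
Let u = z - 3. The argument of cos is 4*z - 12 = 4u, so
  f = (1 - cos(4u))/u^2 = ((4u)^2/2 - (4u)^4/24 + ...)/u^2 = 8 - (32/3)*u^2 + ...
The Laurent expansion about u = 0 has no negative powers; equivalently lim_{z→3} f(z) = 8 exists and is finite.
So the singularity is removable.

Final answer: removable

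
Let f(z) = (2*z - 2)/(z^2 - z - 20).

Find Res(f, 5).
Write f(z) = P(z)/Q(z) with P(z) = 2*z - 2 and Q(z) = z^2 - z - 20.
The denominator factors as Q(z) = (z + 4)*(z - 5), so z = 5 is a simple zero of Q and P is analytic there; z = 5 is therefore a simple pole and
  Res(f, z₀) = P(z₀)/Q'(z₀).

Q'(z) = 2*z - 1, so Q'(5) = 9.
P(5) = 8.

Res(f, 5) = (8)/(9) = 8/9

Final answer: 8/9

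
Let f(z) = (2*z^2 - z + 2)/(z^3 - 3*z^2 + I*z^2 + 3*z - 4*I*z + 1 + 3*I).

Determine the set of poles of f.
The singularities of f are the zeros of the denominator. Factoring,
  z^3 - 3*z^2 + I*z^2 + 3*z - 4*I*z + 1 + 3*I = (z - 2 - I)*(z - 1 + I)*(z + I)
so the candidates are z = 2 + I, z = 1 - I, z = -I.

Check the numerator P(z) = 2*z^2 - z + 2 at each one:
  P(2 + I) = 6 + 7*I ≠ 0, so z = 2 + I is a (simple) pole.
  P(1 - I) = 1 - 3*I ≠ 0, so z = 1 - I is a (simple) pole.
  P(-I) = I ≠ 0, so z = -I is a (simple) pole.

Poles of f: {-I, 1 - I, 2 + I}

Final answer: {-I, 1 - I, 2 + I}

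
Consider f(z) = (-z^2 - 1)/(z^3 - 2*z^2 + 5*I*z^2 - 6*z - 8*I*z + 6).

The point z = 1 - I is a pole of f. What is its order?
Factor the denominator:
  z^3 - 2*z^2 + 5*I*z^2 - 6*z - 8*I*z + 6 = (z - 1 + I)^2*(z + 3*I)

The numerator P(z) = -z^2 - 1 has P(1 - I) = -1 + 2*I ≠ 0, so no factor of (z - 1 + I) cancels.
Near z = 1 - I we can therefore write f(z) = g(z)/(z - 1 + I)^2 with g analytic at 1 - I and g(1 - I) ≠ 0 (g is the numerator divided by the remaining denominator factors).

Hence z = 1 - I is a pole of order 2.

Final answer: 2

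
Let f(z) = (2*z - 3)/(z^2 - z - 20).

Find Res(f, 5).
Write f(z) = P(z)/Q(z) with P(z) = 2*z - 3 and Q(z) = z^2 - z - 20.
The denominator factors as Q(z) = (z + 4)*(z - 5), so z = 5 is a simple zero of Q and P is analytic there; z = 5 is therefore a simple pole and
  Res(f, z₀) = P(z₀)/Q'(z₀).

Q'(z) = 2*z - 1, so Q'(5) = 9.
P(5) = 7.

Res(f, 5) = (7)/(9) = 7/9

Final answer: 7/9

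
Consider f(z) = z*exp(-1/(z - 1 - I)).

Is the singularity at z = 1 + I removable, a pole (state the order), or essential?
Let u = z - 1 - I. Then
  e^(-1/u) = Σ_{k≥0} (-1)^k/(k!·u^k) = 1 - 1/u + 1/(2*u^2) - 1/(6*u^3) + ...
which has infinitely many negative powers of u, so exp(-1/(z - 1 - I)) has an essential singularity at z = 1 + I.
The extra factor z is a nonzero polynomial; if the product had at most a pole at z = 1 + I, dividing by that polynomial would leave exp(-1/(z - 1 - I)) with at most a pole too — contradiction. (Equivalently, the product's Laurent series still has infinitely many negative powers.)
So the singularity is essential.

Final answer: essential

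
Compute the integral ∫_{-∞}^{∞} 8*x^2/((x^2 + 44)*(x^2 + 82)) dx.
Let f(z) = 8*z^2/((z^2 + 44)*(z^2 + 82)). The denominator has no real zeros and deg Q - deg P = 2 ≥ 2, so the integral of f over the upper semicircle |z| = R tends to 0 as R → ∞. Closing the contour in the upper half-plane,
  ∫_{-∞}^{∞} f(x) dx = 2πi · Σ Res(f, z_k)  over the poles with Im z_k > 0.

Zeros of the denominator: z^2 + 82 = 0 gives z = ±sqrt(82)*I; z^2 + 44 = 0 gives z = ±2*sqrt(11)*I.
Upper half-plane: z = 2*sqrt(11)*I, z = sqrt(82)*I (simple).

Each pole is a simple zero of Q(z) = z^4 + 126*z^2 + 3608, so Res(f, z₀) = P(z₀)/Q'(z₀) with P(z) = 8*z^2, Q'(z) = 4*z^3 + 252*z:
  Res(f, 2*sqrt(11)*I) = (-352)/(152*sqrt(11)*I) = 4*sqrt(11)*I/19
  Res(f, sqrt(82)*I) = (-656)/(-76*sqrt(82)*I) = -2*sqrt(82)*I/19

Sum of residues: 2*I*(-sqrt(82) + 2*sqrt(11))/19
∫_{-∞}^{∞} f(x) dx = 2πi · (2*I*(-sqrt(82) + 2*sqrt(11))/19) = 4*pi*(-2*sqrt(11) + sqrt(82))/19

Final answer: 4*pi*(-2*sqrt(11) + sqrt(82))/19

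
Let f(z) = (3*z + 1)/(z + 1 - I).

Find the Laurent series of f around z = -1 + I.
(-2 + 3*I)/(z + 1 - I) + 3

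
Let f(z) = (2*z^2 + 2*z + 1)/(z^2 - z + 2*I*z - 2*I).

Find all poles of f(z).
The singularities of f are the zeros of the denominator. Factoring,
  z^2 - z + 2*I*z - 2*I = (z + 2*I)*(z - 1)
so the candidates are z = -2*I, z = 1.

Check the numerator P(z) = 2*z^2 + 2*z + 1 at each one:
  P(-2*I) = -7 - 4*I ≠ 0, so z = -2*I is a (simple) pole.
  P(1) = 5 ≠ 0, so z = 1 is a (simple) pole.

Poles of f: {-2*I, 1}

Final answer: {-2*I, 1}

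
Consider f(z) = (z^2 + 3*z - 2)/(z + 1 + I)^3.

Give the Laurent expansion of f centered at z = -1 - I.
Put w = z - (-1 - I), i.e. z = w - 1 - I. The denominator is w^3, so it suffices to rewrite the numerator in powers of w.

P(z) = z^2 + 3*z - 2
P(w - 1 - I) = -5 - I + (1 - 2*I)*w + w^2

Dividing each term by w^3:
  f = (-5 - I)/w^3 + (1 - 2*I)/w^2 + 1/w

Substituting back w = z + 1 + I:
  f(z) = (-5 - I)/(z + 1 + I)^3 + (1 - 2*I)/(z + 1 + I)^2 + 1/(z + 1 + I)

The series is finite because the numerator is a polynomial; the negative powers form the principal part, and the coefficient of 1/(z + 1 + I) gives Res(f, -1 - I) = 1.

Final answer: (-5 - I)/(z + 1 + I)^3 + (1 - 2*I)/(z + 1 + I)^2 + 1/(z + 1 + I)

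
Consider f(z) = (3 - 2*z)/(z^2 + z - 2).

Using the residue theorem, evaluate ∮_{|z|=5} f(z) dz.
By the residue theorem, ∮_C f(z) dz = 2πi · (sum of the residues of f at the poles inside |z| = 5).

The denominator factors as (z - 1)*(z + 2), so the singularities of f are simple poles at z = 1, z = -2.
  |1|² = 1 < 25 = 5², so this pole is inside the contour.
  |-2|² = 4 < 25 = 5², so this pole is inside the contour.

With P(z) = 3 - 2*z and Q(z) = z^2 + z - 2, each pole is simple, so Res(f, z₀) = P(z₀)/Q'(z₀) with Q'(z) = 2*z + 1.
  Res(f, 1) = P(1)/Q'(1) = (1)/(3) = 1/3
  Res(f, -2) = P(-2)/Q'(-2) = (7)/(-3) = -7/3

Sum of residues inside C: -2
∮_C f(z) dz = 2πi · (-2) = -4*I*pi

Final answer: -4*I*pi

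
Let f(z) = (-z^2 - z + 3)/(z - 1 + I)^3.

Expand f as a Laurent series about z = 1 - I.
(2 + 3*I)/(z - 1 + I)^3 + (-3 + 2*I)/(z - 1 + I)^2 - 1/(z - 1 + I)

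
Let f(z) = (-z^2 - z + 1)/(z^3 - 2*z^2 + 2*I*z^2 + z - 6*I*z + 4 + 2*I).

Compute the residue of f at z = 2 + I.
Write f(z) = P(z)/Q(z) with P(z) = -z^2 - z + 1 and Q(z) = z^3 - 2*z^2 + 2*I*z^2 + z - 6*I*z + 4 + 2*I.
The denominator factors as Q(z) = (z + I)*(z + 2*I)*(z - 2 - I), so z = 2 + I is a simple zero of Q and P is analytic there; z = 2 + I is therefore a simple pole and
  Res(f, z₀) = P(z₀)/Q'(z₀).

Q'(z) = 3*z^2 - 4*z + 4*I*z + 1 - 6*I, so Q'(2 + I) = -2 + 10*I.
P(2 + I) = -4 - 5*I.

Res(f, 2 + I) = (-4 - 5*I)/(-2 + 10*I) = -21/52 + 25*I/52

Final answer: -21/52 + 25*I/52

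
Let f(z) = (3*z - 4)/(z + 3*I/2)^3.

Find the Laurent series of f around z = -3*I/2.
Put w = z - (-3*I/2), i.e. z = w - 3*I/2. The denominator is w^3, so it suffices to rewrite the numerator in powers of w.

P(z) = 3*z - 4
P(w - 3*I/2) = -4 - 9*I/2 + 3*w

Dividing each term by w^3:
  f = (-4 - 9*I/2)/w^3 + 3/w^2

Substituting back w = z + 3*I/2:
  f(z) = (-4 - 9*I/2)/(z + 3*I/2)^3 + 3/(z + 3*I/2)^2

The series is finite because the numerator is a polynomial; the negative powers form the principal part.

Final answer: (-4 - 9*I/2)/(z + 3*I/2)^3 + 3/(z + 3*I/2)^2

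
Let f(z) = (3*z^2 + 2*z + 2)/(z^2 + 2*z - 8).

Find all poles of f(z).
The singularities of f are the zeros of the denominator. Factoring,
  z^2 + 2*z - 8 = (z + 4)*(z - 2)
so the candidates are z = -4, z = 2.

Check the numerator P(z) = 3*z^2 + 2*z + 2 at each one:
  P(-4) = 42 ≠ 0, so z = -4 is a (simple) pole.
  P(2) = 18 ≠ 0, so z = 2 is a (simple) pole.

Poles of f: {-4, 2}

Final answer: {-4, 2}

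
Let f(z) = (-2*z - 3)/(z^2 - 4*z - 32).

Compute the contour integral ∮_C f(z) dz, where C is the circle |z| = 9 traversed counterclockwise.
By the residue theorem, ∮_C f(z) dz = 2πi · (sum of the residues of f at the poles inside |z| = 9).

The denominator factors as (z + 4)*(z - 8), so the singularities of f are simple poles at z = -4, z = 8.
  |-4|² = 16 < 81 = 9², so this pole is inside the contour.
  |8|² = 64 < 81 = 9², so this pole is inside the contour.

With P(z) = -2*z - 3 and Q(z) = z^2 - 4*z - 32, each pole is simple, so Res(f, z₀) = P(z₀)/Q'(z₀) with Q'(z) = 2*z - 4.
  Res(f, -4) = P(-4)/Q'(-4) = (5)/(-12) = -5/12
  Res(f, 8) = P(8)/Q'(8) = (-19)/(12) = -19/12

Sum of residues inside C: -2
∮_C f(z) dz = 2πi · (-2) = -4*I*pi

Final answer: -4*I*pi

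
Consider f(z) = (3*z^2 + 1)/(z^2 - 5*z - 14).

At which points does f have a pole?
The singularities of f are the zeros of the denominator. Factoring,
  z^2 - 5*z - 14 = (z - 7)*(z + 2)
so the candidates are z = 7, z = -2.

Check the numerator P(z) = 3*z^2 + 1 at each one:
  P(7) = 148 ≠ 0, so z = 7 is a (simple) pole.
  P(-2) = 13 ≠ 0, so z = -2 is a (simple) pole.

Poles of f: {-2, 7}

Final answer: {-2, 7}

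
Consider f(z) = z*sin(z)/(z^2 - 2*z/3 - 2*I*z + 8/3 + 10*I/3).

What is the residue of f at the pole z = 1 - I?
Write f(z) = P(z)/Q(z) with P(z) = z*sin(z) and Q(z) = z^2 - 2*z/3 - 2*I*z + 8/3 + 10*I/3.
The denominator factors as Q(z) = (z - 1 + I)*(z + 1/3 - 3*I), so z = 1 - I is a simple zero of Q and P is analytic there; z = 1 - I is therefore a simple pole and
  Res(f, z₀) = P(z₀)/Q'(z₀).

Q'(z) = 2*z - 2/3 - 2*I, so Q'(1 - I) = 4/3 - 4*I.
P(1 - I) = (1 - I)*sin(1 - I).

Res(f, 1 - I) = ((1 - I)*sin(1 - I))/(4/3 - 4*I) = (3/10 + 3*I/20)*sin(1 - I)

Final answer: (3/10 + 3*I/20)*sin(1 - I)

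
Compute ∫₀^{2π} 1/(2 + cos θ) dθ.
2*sqrt(3)*pi/3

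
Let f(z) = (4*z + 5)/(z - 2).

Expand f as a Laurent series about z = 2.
Put w = z - (2), i.e. z = w + 2. The denominator is w, so it suffices to rewrite the numerator in powers of w.

P(z) = 4*z + 5
P(w + 2) = 13 + 4*w

Dividing each term by w:
  f = 13/w + 4

Substituting back w = z - 2:
  f(z) = 13/(z - 2) + 4

The series is finite because the numerator is a polynomial; the negative powers form the principal part, and the coefficient of 1/(z - 2) gives Res(f, 2) = 13.

Final answer: 13/(z - 2) + 4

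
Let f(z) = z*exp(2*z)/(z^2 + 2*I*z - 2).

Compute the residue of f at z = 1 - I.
Write f(z) = P(z)/Q(z) with P(z) = z*exp(2*z) and Q(z) = z^2 + 2*I*z - 2.
The denominator factors as Q(z) = (z - 1 + I)*(z + 1 + I), so z = 1 - I is a simple zero of Q and P is analytic there; z = 1 - I is therefore a simple pole and
  Res(f, z₀) = P(z₀)/Q'(z₀).

Q'(z) = 2*z + 2*I, so Q'(1 - I) = 2.
P(1 - I) = (1 - I)*exp(2 - 2*I).

Res(f, 1 - I) = ((1 - I)*exp(2 - 2*I))/(2) = (1/2 - I/2)*exp(2 - 2*I)

Final answer: (1/2 - I/2)*exp(2 - 2*I)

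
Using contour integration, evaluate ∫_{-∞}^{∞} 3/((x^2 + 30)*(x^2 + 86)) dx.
Let f(z) = 3/((z^2 + 30)*(z^2 + 86)). The denominator has no real zeros and deg Q - deg P = 4 ≥ 2, so the integral of f over the upper semicircle |z| = R tends to 0 as R → ∞. Closing the contour in the upper half-plane,
  ∫_{-∞}^{∞} f(x) dx = 2πi · Σ Res(f, z_k)  over the poles with Im z_k > 0.

Zeros of the denominator: z^2 + 86 = 0 gives z = ±sqrt(86)*I; z^2 + 30 = 0 gives z = ±sqrt(30)*I.
Upper half-plane: z = sqrt(30)*I, z = sqrt(86)*I (simple).

Each pole is a simple zero of Q(z) = z^4 + 116*z^2 + 2580, so Res(f, z₀) = P(z₀)/Q'(z₀) with P(z) = 3, Q'(z) = 4*z^3 + 232*z:
  Res(f, sqrt(30)*I) = (3)/(112*sqrt(30)*I) = -sqrt(30)*I/1120
  Res(f, sqrt(86)*I) = (3)/(-112*sqrt(86)*I) = 3*sqrt(86)*I/9632

Sum of residues: I*(-43*sqrt(30) + 15*sqrt(86))/48160
∫_{-∞}^{∞} f(x) dx = 2πi · (I*(-43*sqrt(30) + 15*sqrt(86))/48160) = pi*(-15*sqrt(86) + 43*sqrt(30))/24080

Final answer: pi*(-15*sqrt(86) + 43*sqrt(30))/24080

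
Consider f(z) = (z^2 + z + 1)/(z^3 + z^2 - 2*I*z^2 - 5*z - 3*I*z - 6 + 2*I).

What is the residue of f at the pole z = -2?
Write f(z) = P(z)/Q(z) with P(z) = z^2 + z + 1 and Q(z) = z^3 + z^2 - 2*I*z^2 - 5*z - 3*I*z - 6 + 2*I.
The denominator factors as Q(z) = (z + 2)*(z + 1 - I)*(z - 2 - I), so z = -2 is a simple zero of Q and P is analytic there; z = -2 is therefore a simple pole and
  Res(f, z₀) = P(z₀)/Q'(z₀).

Q'(z) = 3*z^2 + 2*z - 4*I*z - 5 - 3*I, so Q'(-2) = 3 + 5*I.
P(-2) = 3.

Res(f, -2) = (3)/(3 + 5*I) = 9/34 - 15*I/34

Final answer: 9/34 - 15*I/34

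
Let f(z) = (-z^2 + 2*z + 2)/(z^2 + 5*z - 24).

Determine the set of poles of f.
{-8, 3}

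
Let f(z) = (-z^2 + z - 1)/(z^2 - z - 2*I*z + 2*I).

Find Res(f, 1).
Write f(z) = P(z)/Q(z) with P(z) = -z^2 + z - 1 and Q(z) = z^2 - z - 2*I*z + 2*I.
The denominator factors as Q(z) = (z - 1)*(z - 2*I), so z = 1 is a simple zero of Q and P is analytic there; z = 1 is therefore a simple pole and
  Res(f, z₀) = P(z₀)/Q'(z₀).

Q'(z) = 2*z - 1 - 2*I, so Q'(1) = 1 - 2*I.
P(1) = -1.

Res(f, 1) = (-1)/(1 - 2*I) = -1/5 - 2*I/5

Final answer: -1/5 - 2*I/5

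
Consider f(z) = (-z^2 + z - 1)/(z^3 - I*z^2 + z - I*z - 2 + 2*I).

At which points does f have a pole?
{-1 - I, 2*I, 1}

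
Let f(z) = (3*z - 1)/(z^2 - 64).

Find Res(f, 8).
23/16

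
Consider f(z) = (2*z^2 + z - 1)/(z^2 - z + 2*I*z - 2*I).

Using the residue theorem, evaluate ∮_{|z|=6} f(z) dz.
By the residue theorem, ∮_C f(z) dz = 2πi · (sum of the residues of f at the poles inside |z| = 6).

The denominator factors as (z - 1)*(z + 2*I), so the singularities of f are simple poles at z = 1, z = -2*I.
  |1|² = 1 < 36 = 6², so this pole is inside the contour.
  |-2*I|² = 4 < 36 = 6², so this pole is inside the contour.

With P(z) = 2*z^2 + z - 1 and Q(z) = z^2 - z + 2*I*z - 2*I, each pole is simple, so Res(f, z₀) = P(z₀)/Q'(z₀) with Q'(z) = 2*z - 1 + 2*I.
  Res(f, 1) = P(1)/Q'(1) = (2)/(1 + 2*I) = 2/5 - 4*I/5
  Res(f, -2*I) = P(-2*I)/Q'(-2*I) = (-9 - 2*I)/(-1 - 2*I) = 13/5 - 16*I/5

Sum of residues inside C: 3 - 4*I
∮_C f(z) dz = 2πi · (3 - 4*I) = pi*(8 + 6*I)

Final answer: pi*(8 + 6*I)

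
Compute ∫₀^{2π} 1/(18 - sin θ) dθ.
Call the integral J. The integrand is 2π-periodic and we integrate over a full period, so shifting θ does not change the value (θ → θ + π/2 turns sin θ into cos θ; θ → θ + π flips the sign of the trig term). Hence
  J = ∫₀^{2π} dθ/(18 + cos θ).
Put z = e^{iθ}: then cos θ = (z + 1/z)/2, dθ = dz/(iz), and z runs once counterclockwise around |z| = 1:
  J = ∮_{|z|=1} 1/(18 + (z + 1/z)/2) · dz/(iz) = (2/i) ∮_{|z|=1} dz/(z^2 + 36*z + 1).
The roots of z^2 + 36*z + 1 are z = (-18 ± sqrt(18^2 - 1^2)), with sqrt(323) = sqrt(323); their product is 1, so only z₊ = -18 + sqrt(323) lies inside the unit circle (z₋ = -18 - sqrt(323) lies outside).
z₊ is a simple zero of q(z) = z^2 + 36*z + 1, so Res(1/q, z₊) = 1/q'(z₊) with q'(z) = 2*z + 36; and q'(z₊) = (z₊ - z₋) = 2*sqrt(323).
Therefore J = (2/i) · 2πi · 1/(2*sqrt(323)) = 2*pi/(sqrt(323)) = 2*sqrt(323)*pi/323

Final answer: 2*sqrt(323)*pi/323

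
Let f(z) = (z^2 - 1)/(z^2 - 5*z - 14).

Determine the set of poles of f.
The singularities of f are the zeros of the denominator. Factoring,
  z^2 - 5*z - 14 = (z + 2)*(z - 7)
so the candidates are z = -2, z = 7.

Check the numerator P(z) = z^2 - 1 at each one:
  P(-2) = 3 ≠ 0, so z = -2 is a (simple) pole.
  P(7) = 48 ≠ 0, so z = 7 is a (simple) pole.

Poles of f: {-2, 7}

Final answer: {-2, 7}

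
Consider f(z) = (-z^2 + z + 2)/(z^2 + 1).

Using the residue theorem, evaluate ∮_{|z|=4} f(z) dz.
By the residue theorem, ∮_C f(z) dz = 2πi · (sum of the residues of f at the poles inside |z| = 4).

The denominator factors as (z + I)*(z - I), so the singularities of f are simple poles at z = -I, z = I.
  |-I|² = 1 < 16 = 4², so this pole is inside the contour.
  |I|² = 1 < 16 = 4², so this pole is inside the contour.

With P(z) = -z^2 + z + 2 and Q(z) = z^2 + 1, each pole is simple, so Res(f, z₀) = P(z₀)/Q'(z₀) with Q'(z) = 2*z.
  Res(f, -I) = P(-I)/Q'(-I) = (3 - I)/(-2*I) = 1/2 + 3*I/2
  Res(f, I) = P(I)/Q'(I) = (3 + I)/(2*I) = 1/2 - 3*I/2

Sum of residues inside C: 1
∮_C f(z) dz = 2πi · (1) = 2*I*pi

Final answer: 2*I*pi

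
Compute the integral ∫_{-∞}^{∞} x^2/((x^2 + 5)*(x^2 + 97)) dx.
Let f(z) = z^2/((z^2 + 5)*(z^2 + 97)). The denominator has no real zeros and deg Q - deg P = 2 ≥ 2, so the integral of f over the upper semicircle |z| = R tends to 0 as R → ∞. Closing the contour in the upper half-plane,
  ∫_{-∞}^{∞} f(x) dx = 2πi · Σ Res(f, z_k)  over the poles with Im z_k > 0.

Zeros of the denominator: z^2 + 5 = 0 gives z = ±sqrt(5)*I; z^2 + 97 = 0 gives z = ±sqrt(97)*I.
Upper half-plane: z = sqrt(5)*I, z = sqrt(97)*I (simple).

Each pole is a simple zero of Q(z) = z^4 + 102*z^2 + 485, so Res(f, z₀) = P(z₀)/Q'(z₀) with P(z) = z^2, Q'(z) = 4*z^3 + 204*z:
  Res(f, sqrt(5)*I) = (-5)/(184*sqrt(5)*I) = sqrt(5)*I/184
  Res(f, sqrt(97)*I) = (-97)/(-184*sqrt(97)*I) = -sqrt(97)*I/184

Sum of residues: I*(-sqrt(97) + sqrt(5))/184
∫_{-∞}^{∞} f(x) dx = 2πi · (I*(-sqrt(97) + sqrt(5))/184) = pi*(-sqrt(5) + sqrt(97))/92

Final answer: pi*(-sqrt(5) + sqrt(97))/92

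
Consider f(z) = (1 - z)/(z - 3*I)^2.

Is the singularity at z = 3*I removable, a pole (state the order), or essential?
Write f(z) = g(z)/(z - 3*I)^2 with g(z) = 1 - z.
g is entire and g(3*I) = 1 - 3*I ≠ 0, so no factor of (z - 3*I) cancels: the Laurent expansion of f about z = 3*I starts at the power -2, i.e. lim_{z→z₀} (z - z₀)^2 f(z) = 1 - 3*I is finite and nonzero.
So z = 3*I is a pole of order 2.

Final answer: pole of order 2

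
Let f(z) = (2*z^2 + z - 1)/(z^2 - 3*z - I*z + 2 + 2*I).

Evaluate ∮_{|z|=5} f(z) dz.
By the residue theorem, ∮_C f(z) dz = 2πi · (sum of the residues of f at the poles inside |z| = 5).

The denominator factors as (z - 1 - I)*(z - 2), so the singularities of f are simple poles at z = 1 + I, z = 2.
  |1 + I|² = 2 < 25 = 5², so this pole is inside the contour.
  |2|² = 4 < 25 = 5², so this pole is inside the contour.

With P(z) = 2*z^2 + z - 1 and Q(z) = z^2 - 3*z - I*z + 2 + 2*I, each pole is simple, so Res(f, z₀) = P(z₀)/Q'(z₀) with Q'(z) = 2*z - 3 - I.
  Res(f, 1 + I) = P(1 + I)/Q'(1 + I) = (5*I)/(-1 + I) = 5/2 - 5*I/2
  Res(f, 2) = P(2)/Q'(2) = (9)/(1 - I) = 9/2 + 9*I/2

Sum of residues inside C: 7 + 2*I
∮_C f(z) dz = 2πi · (7 + 2*I) = pi*(-4 + 14*I)

Final answer: pi*(-4 + 14*I)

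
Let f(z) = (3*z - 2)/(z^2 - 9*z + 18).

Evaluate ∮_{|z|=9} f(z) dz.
By the residue theorem, ∮_C f(z) dz = 2πi · (sum of the residues of f at the poles inside |z| = 9).

The denominator factors as (z - 3)*(z - 6), so the singularities of f are simple poles at z = 3, z = 6.
  |3|² = 9 < 81 = 9², so this pole is inside the contour.
  |6|² = 36 < 81 = 9², so this pole is inside the contour.

With P(z) = 3*z - 2 and Q(z) = z^2 - 9*z + 18, each pole is simple, so Res(f, z₀) = P(z₀)/Q'(z₀) with Q'(z) = 2*z - 9.
  Res(f, 3) = P(3)/Q'(3) = (7)/(-3) = -7/3
  Res(f, 6) = P(6)/Q'(6) = (16)/(3) = 16/3

Sum of residues inside C: 3
∮_C f(z) dz = 2πi · (3) = 6*I*pi

Final answer: 6*I*pi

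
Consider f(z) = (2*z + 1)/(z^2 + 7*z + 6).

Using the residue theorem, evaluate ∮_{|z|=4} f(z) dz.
-2*I*pi/5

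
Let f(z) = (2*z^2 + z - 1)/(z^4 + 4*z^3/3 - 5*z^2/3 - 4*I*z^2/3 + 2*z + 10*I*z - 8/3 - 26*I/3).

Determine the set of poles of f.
The singularities of f are the zeros of the denominator. Factoring,
  z^4 + 4*z^3/3 - 5*z^2/3 - 4*I*z^2/3 + 2*z + 10*I*z - 8/3 - 26*I/3 = (z - 1 + I)*(z - 1)*(z + 1/3 - 2*I)*(z + 3 + I)
so the candidates are z = 1 - I, z = 1, z = -1/3 + 2*I, z = -3 - I.

Check the numerator P(z) = 2*z^2 + z - 1 at each one:
  P(1 - I) = -5*I ≠ 0, so z = 1 - I is a (simple) pole.
  P(1) = 2 ≠ 0, so z = 1 is a (simple) pole.
  P(-1/3 + 2*I) = -82/9 - 2*I/3 ≠ 0, so z = -1/3 + 2*I is a (simple) pole.
  P(-3 - I) = 12 + 11*I ≠ 0, so z = -3 - I is a (simple) pole.

Poles of f: {-3 - I, -1/3 + 2*I, 1 - I, 1}

Final answer: {-3 - I, -1/3 + 2*I, 1 - I, 1}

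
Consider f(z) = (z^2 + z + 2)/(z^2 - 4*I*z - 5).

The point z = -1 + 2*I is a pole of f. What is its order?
Factor the denominator:
  z^2 - 4*I*z - 5 = (z + 1 - 2*I)*(z - 1 - 2*I)

The numerator P(z) = z^2 + z + 2 has P(-1 + 2*I) = -2 - 2*I ≠ 0, so no factor of (z + 1 - 2*I) cancels.
Near z = -1 + 2*I we can therefore write f(z) = g(z)/(z + 1 - 2*I) with g analytic at -1 + 2*I and g(-1 + 2*I) ≠ 0 (g is the numerator divided by the remaining denominator factors).

Hence z = -1 + 2*I is a pole of order 1.

Final answer: 1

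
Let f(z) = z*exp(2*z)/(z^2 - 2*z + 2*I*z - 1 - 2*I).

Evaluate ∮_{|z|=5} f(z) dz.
By the residue theorem, ∮_C f(z) dz = 2πi · (sum of the residues of f at the poles inside |z| = 5).

The denominator factors as (z + I)*(z - 2 + I), so the singularities of f are simple poles at z = -I, z = 2 - I.
  |-I|² = 1 < 25 = 5², so this pole is inside the contour.
  |2 - I|² = 5 < 25 = 5², so this pole is inside the contour.

With P(z) = z*exp(2*z) and Q(z) = z^2 - 2*z + 2*I*z - 1 - 2*I, each pole is simple, so Res(f, z₀) = P(z₀)/Q'(z₀) with Q'(z) = 2*z - 2 + 2*I.
  Res(f, -I) = P(-I)/Q'(-I) = (-I*exp(-2*I))/(-2) = I*exp(-2*I)/2
  Res(f, 2 - I) = P(2 - I)/Q'(2 - I) = ((2 - I)*exp(4 - 2*I))/(2) = (1 - I/2)*exp(4 - 2*I)

Sum of residues inside C: (1 - I/2)*exp(4 - 2*I) + I*exp(-2*I)/2
∮_C f(z) dz = 2πi · ((1 - I/2)*exp(4 - 2*I) + I*exp(-2*I)/2) = pi*(1 + 2*I)*exp(4 - 2*I) - pi*exp(-2*I)

Final answer: pi*(1 + 2*I)*exp(4 - 2*I) - pi*exp(-2*I)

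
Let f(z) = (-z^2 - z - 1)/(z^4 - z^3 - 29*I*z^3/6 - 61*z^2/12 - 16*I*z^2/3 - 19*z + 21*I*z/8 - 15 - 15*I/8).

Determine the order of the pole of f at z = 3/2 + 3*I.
Factor the denominator:
  z^4 - z^3 - 29*I*z^3/6 - 61*z^2/12 - 16*I*z^2/3 - 19*z + 21*I*z/8 - 15 - 15*I/8 = (z - 3/2 - 3*I)^2*(z + 1 + 2*I/3)*(z + 1 + I/2)

The numerator P(z) = -z^2 - z - 1 has P(3/2 + 3*I) = 17/4 - 12*I ≠ 0, so no factor of (z - 3/2 - 3*I) cancels.
Near z = 3/2 + 3*I we can therefore write f(z) = g(z)/(z - 3/2 - 3*I)^2 with g analytic at 3/2 + 3*I and g(3/2 + 3*I) ≠ 0 (g is the numerator divided by the remaining denominator factors).

Hence z = 3/2 + 3*I is a pole of order 2.

Final answer: 2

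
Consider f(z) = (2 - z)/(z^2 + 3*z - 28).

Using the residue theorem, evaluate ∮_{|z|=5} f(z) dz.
-4*I*pi/11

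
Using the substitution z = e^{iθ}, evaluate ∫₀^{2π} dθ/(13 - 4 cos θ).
2*sqrt(17)*pi/51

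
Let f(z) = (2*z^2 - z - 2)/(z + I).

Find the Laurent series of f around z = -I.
Put w = z - (-I), i.e. z = w - I. The denominator is w, so it suffices to rewrite the numerator in powers of w.

P(z) = 2*z^2 - z - 2
P(w - I) = -4 + I + (-1 - 4*I)*w + 2*w^2

Dividing each term by w:
  f = (-4 + I)/w - 1 - 4*I + 2*w

Substituting back w = z + I:
  f(z) = (-4 + I)/(z + I) - 1 - 4*I + 2*(z + I)

The series is finite because the numerator is a polynomial; the negative powers form the principal part, and the coefficient of 1/(z + I) gives Res(f, -I) = -4 + I.

Final answer: (-4 + I)/(z + I) - 1 - 4*I + 2*(z + I)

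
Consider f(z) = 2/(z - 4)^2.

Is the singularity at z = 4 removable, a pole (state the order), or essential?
pole of order 2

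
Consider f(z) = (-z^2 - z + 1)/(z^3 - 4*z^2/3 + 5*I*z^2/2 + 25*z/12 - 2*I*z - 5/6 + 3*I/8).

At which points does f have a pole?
The singularities of f are the zeros of the denominator. Factoring,
  z^3 - 4*z^2/3 + 5*I*z^2/2 + 25*z/12 - 2*I*z - 5/6 + 3*I/8 = (z - 1/2 + 3*I)*(z - 1/3 - I/2)*(z - 1/2)
so the candidates are z = 1/2 - 3*I, z = 1/3 + I/2, z = 1/2.

Check the numerator P(z) = -z^2 - z + 1 at each one:
  P(1/2 - 3*I) = 37/4 + 6*I ≠ 0, so z = 1/2 - 3*I is a (simple) pole.
  P(1/3 + I/2) = 29/36 - 5*I/6 ≠ 0, so z = 1/3 + I/2 is a (simple) pole.
  P(1/2) = 1/4 ≠ 0, so z = 1/2 is a (simple) pole.

Poles of f: {1/3 + I/2, 1/2 - 3*I, 1/2}

Final answer: {1/3 + I/2, 1/2 - 3*I, 1/2}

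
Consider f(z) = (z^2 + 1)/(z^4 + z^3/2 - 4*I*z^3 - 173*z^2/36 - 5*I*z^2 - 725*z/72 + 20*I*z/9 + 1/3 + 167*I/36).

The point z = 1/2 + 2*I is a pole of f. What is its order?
Factor the denominator:
  z^4 + z^3/2 - 4*I*z^3 - 173*z^2/36 - 5*I*z^2 - 725*z/72 + 20*I*z/9 + 1/3 + 167*I/36 = (z - 1/2 - 2*I)^2*(z - 2*I/3)*(z + 3/2 + 2*I/3)

The numerator P(z) = z^2 + 1 has P(1/2 + 2*I) = -11/4 + 2*I ≠ 0, so no factor of (z - 1/2 - 2*I) cancels.
Near z = 1/2 + 2*I we can therefore write f(z) = g(z)/(z - 1/2 - 2*I)^2 with g analytic at 1/2 + 2*I and g(1/2 + 2*I) ≠ 0 (g is the numerator divided by the remaining denominator factors).

Hence z = 1/2 + 2*I is a pole of order 2.

Final answer: 2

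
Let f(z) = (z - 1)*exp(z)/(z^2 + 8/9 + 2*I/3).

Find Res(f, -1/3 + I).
(13/20 + 9*I/20)*exp(-1/3 + I)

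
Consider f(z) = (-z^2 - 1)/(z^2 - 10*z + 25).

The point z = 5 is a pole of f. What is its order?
Factor the denominator:
  z^2 - 10*z + 25 = (z - 5)^2

The numerator P(z) = -z^2 - 1 has P(5) = -26 ≠ 0, so no factor of (z - 5) cancels.
Near z = 5 we can therefore write f(z) = g(z)/(z - 5)^2 with g analytic at 5 and g(5) ≠ 0 (g is just the numerator).

Hence z = 5 is a pole of order 2.

Final answer: 2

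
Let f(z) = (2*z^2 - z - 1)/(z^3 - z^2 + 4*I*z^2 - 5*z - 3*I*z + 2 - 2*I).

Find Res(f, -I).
Write f(z) = P(z)/Q(z) with P(z) = 2*z^2 - z - 1 and Q(z) = z^3 - z^2 + 4*I*z^2 - 5*z - 3*I*z + 2 - 2*I.
The denominator factors as Q(z) = (z + I)*(z - 1 + I)*(z + 2*I), so z = -I is a simple zero of Q and P is analytic there; z = -I is therefore a simple pole and
  Res(f, z₀) = P(z₀)/Q'(z₀).

Q'(z) = 3*z^2 - 2*z + 8*I*z - 5 - 3*I, so Q'(-I) = -I.
P(-I) = -3 + I.

Res(f, -I) = (-3 + I)/(-I) = -1 - 3*I

Final answer: -1 - 3*I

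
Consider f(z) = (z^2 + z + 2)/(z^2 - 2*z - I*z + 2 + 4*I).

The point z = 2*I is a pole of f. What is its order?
1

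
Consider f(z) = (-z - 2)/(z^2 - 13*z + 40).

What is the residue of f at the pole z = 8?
Write f(z) = P(z)/Q(z) with P(z) = -z - 2 and Q(z) = z^2 - 13*z + 40.
The denominator factors as Q(z) = (z - 8)*(z - 5), so z = 8 is a simple zero of Q and P is analytic there; z = 8 is therefore a simple pole and
  Res(f, z₀) = P(z₀)/Q'(z₀).

Q'(z) = 2*z - 13, so Q'(8) = 3.
P(8) = -10.

Res(f, 8) = (-10)/(3) = -10/3

Final answer: -10/3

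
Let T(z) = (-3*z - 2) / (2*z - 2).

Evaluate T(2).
Substitute z = 2:
  numerator:   -3*(2) - 2 = -8
  denominator: 2*(2) - 2 = 2
T(2) = (-8)/(2) = -4

Final answer: -4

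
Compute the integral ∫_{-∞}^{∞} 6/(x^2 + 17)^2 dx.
Let f(z) = 6/(z^2 + 17)^2. The denominator has no real zeros and deg Q - deg P = 4 ≥ 2, so the integral of f over the upper semicircle |z| = R tends to 0 as R → ∞. Closing the contour in the upper half-plane,
  ∫_{-∞}^{∞} f(x) dx = 2πi · Σ Res(f, z_k)  over the poles with Im z_k > 0.

Zeros of the denominator: z^2 + 17 = 0 gives z = ±sqrt(17)*I.
Upper half-plane: z = sqrt(17)*I (a pole of order 2).

Write f(z) = g(z)/(z - sqrt(17)*I)^2 with g(z) = 6/(z + sqrt(17)*I)^2. For a double pole, Res(f, z₀) = g'(z₀):
  g'(z) = -12/(z + sqrt(17)*I)^3
  Res(f, sqrt(17)*I) = g'(sqrt(17)*I) = -3*sqrt(17)*I/578

∫_{-∞}^{∞} f(x) dx = 2πi · (-3*sqrt(17)*I/578) = 3*sqrt(17)*pi/289

Final answer: 3*sqrt(17)*pi/289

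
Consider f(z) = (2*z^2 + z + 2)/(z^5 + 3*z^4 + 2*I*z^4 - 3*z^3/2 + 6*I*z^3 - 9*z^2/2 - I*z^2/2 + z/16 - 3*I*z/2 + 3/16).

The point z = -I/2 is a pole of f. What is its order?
Factor the denominator:
  z^5 + 3*z^4 + 2*I*z^4 - 3*z^3/2 + 6*I*z^3 - 9*z^2/2 - I*z^2/2 + z/16 - 3*I*z/2 + 3/16 = (z + I/2)^4*(z + 3)

The numerator P(z) = 2*z^2 + z + 2 has P(-I/2) = 3/2 - I/2 ≠ 0, so no factor of (z + I/2) cancels.
Near z = -I/2 we can therefore write f(z) = g(z)/(z + I/2)^4 with g analytic at -I/2 and g(-I/2) ≠ 0 (g is the numerator divided by the remaining denominator factors).

Hence z = -I/2 is a pole of order 4.

Final answer: 4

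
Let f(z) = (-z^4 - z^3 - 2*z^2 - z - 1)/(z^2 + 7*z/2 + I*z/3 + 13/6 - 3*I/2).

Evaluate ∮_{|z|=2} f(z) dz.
pi*(-11/54 - 11*I/180)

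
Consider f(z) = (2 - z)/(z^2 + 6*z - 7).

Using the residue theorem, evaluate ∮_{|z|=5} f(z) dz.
I*pi/4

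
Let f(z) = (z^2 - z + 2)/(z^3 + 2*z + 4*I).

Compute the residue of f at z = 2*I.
Write f(z) = P(z)/Q(z) with P(z) = z^2 - z + 2 and Q(z) = z^3 + 2*z + 4*I.
The denominator factors as Q(z) = (z - 2*I)*(z - 1 + I)*(z + 1 + I), so z = 2*I is a simple zero of Q and P is analytic there; z = 2*I is therefore a simple pole and
  Res(f, z₀) = P(z₀)/Q'(z₀).

Q'(z) = 3*z^2 + 2, so Q'(2*I) = -10.
P(2*I) = -2 - 2*I.

Res(f, 2*I) = (-2 - 2*I)/(-10) = 1/5 + I/5

Final answer: 1/5 + I/5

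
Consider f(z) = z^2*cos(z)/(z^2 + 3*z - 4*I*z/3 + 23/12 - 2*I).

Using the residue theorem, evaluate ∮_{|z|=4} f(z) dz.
pi*(-77/12 + 3*I)*cos(3/2 - I/3) + pi*(15/4 - 9*I)*cos(3/2 - I)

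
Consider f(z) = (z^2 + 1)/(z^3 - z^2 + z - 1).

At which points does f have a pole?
The singularities of f are the zeros of the denominator. Factoring,
  z^3 - z^2 + z - 1 = (z + I)*(z - I)*(z - 1)
so the candidates are z = -I, z = I, z = 1.

Check the numerator P(z) = z^2 + 1 at each one:
  P(-I) = 0, so the factor (z + I) cancels and z = -I is only a removable singularity, not a pole.
  P(I) = 0, so the factor (z - I) cancels and z = I is only a removable singularity, not a pole.
  P(1) = 2 ≠ 0, so z = 1 is a (simple) pole.

Poles of f: {1}

Final answer: {1}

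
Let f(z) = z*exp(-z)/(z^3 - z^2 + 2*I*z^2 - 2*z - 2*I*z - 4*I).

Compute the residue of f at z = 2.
Write f(z) = P(z)/Q(z) with P(z) = z*exp(-z) and Q(z) = z^3 - z^2 + 2*I*z^2 - 2*z - 2*I*z - 4*I.
The denominator factors as Q(z) = (z + 1)*(z - 2)*(z + 2*I), so z = 2 is a simple zero of Q and P is analytic there; z = 2 is therefore a simple pole and
  Res(f, z₀) = P(z₀)/Q'(z₀).

Q'(z) = 3*z^2 - 2*z + 4*I*z - 2 - 2*I, so Q'(2) = 6 + 6*I.
P(2) = 2*exp(-2).

Res(f, 2) = (2*exp(-2))/(6 + 6*I) = (1/6 - I/6)*exp(-2)

Final answer: (1/6 - I/6)*exp(-2)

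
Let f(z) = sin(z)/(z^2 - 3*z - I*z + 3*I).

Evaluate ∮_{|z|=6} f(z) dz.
By the residue theorem, ∮_C f(z) dz = 2πi · (sum of the residues of f at the poles inside |z| = 6).

The denominator factors as (z - 3)*(z - I), so the singularities of f are simple poles at z = 3, z = I.
  |3|² = 9 < 36 = 6², so this pole is inside the contour.
  |I|² = 1 < 36 = 6², so this pole is inside the contour.

With P(z) = sin(z) and Q(z) = z^2 - 3*z - I*z + 3*I, each pole is simple, so Res(f, z₀) = P(z₀)/Q'(z₀) with Q'(z) = 2*z - 3 - I.
  Res(f, 3) = P(3)/Q'(3) = (sin(3))/(3 - I) = (3/10 + I/10)*sin(3)
  Res(f, I) = P(I)/Q'(I) = (I*sinh(1))/(-3 + I) = (1/10 - 3*I/10)*sinh(1)

Sum of residues inside C: (1/10 - 3*I/10)*sinh(1) + (3/10 + I/10)*sin(3)
∮_C f(z) dz = 2πi · ((1/10 - 3*I/10)*sinh(1) + (3/10 + I/10)*sin(3)) = pi*(-1/5 + 3*I/5)*sin(3) + pi*(3/5 + I/5)*sinh(1)

Final answer: pi*(-1/5 + 3*I/5)*sin(3) + pi*(3/5 + I/5)*sinh(1)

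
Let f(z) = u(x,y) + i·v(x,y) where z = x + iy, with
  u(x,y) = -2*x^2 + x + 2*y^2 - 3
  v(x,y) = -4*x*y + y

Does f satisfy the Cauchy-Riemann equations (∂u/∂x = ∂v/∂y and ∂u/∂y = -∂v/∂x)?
∂u/∂x = 1 - 4*x
∂v/∂y = 1 - 4*x
∂u/∂y = 4*y
∂v/∂x = -4*y
∂u/∂x = ∂v/∂y and ∂u/∂y = -∂v/∂x hold identically; f is analytic.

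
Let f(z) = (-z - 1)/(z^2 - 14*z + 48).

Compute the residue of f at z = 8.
Write f(z) = P(z)/Q(z) with P(z) = -z - 1 and Q(z) = z^2 - 14*z + 48.
The denominator factors as Q(z) = (z - 8)*(z - 6), so z = 8 is a simple zero of Q and P is analytic there; z = 8 is therefore a simple pole and
  Res(f, z₀) = P(z₀)/Q'(z₀).

Q'(z) = 2*z - 14, so Q'(8) = 2.
P(8) = -9.

Res(f, 8) = (-9)/(2) = -9/2

Final answer: -9/2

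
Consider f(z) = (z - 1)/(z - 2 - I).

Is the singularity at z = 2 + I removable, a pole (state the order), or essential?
Write f(z) = g(z)/(z - 2 - I) with g(z) = z - 1.
g is entire and g(2 + I) = 1 + I ≠ 0, so no factor of (z - 2 - I) cancels: the Laurent expansion of f about z = 2 + I starts at the power -1, i.e. lim_{z→z₀} (z - z₀) f(z) = 1 + I is finite and nonzero.
So z = 2 + I is a pole of order 1.

Final answer: pole of order 1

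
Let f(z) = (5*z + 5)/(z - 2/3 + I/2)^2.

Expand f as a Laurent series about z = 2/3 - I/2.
Put w = z - (2/3 - I/2), i.e. z = w + 2/3 - I/2. The denominator is w^2, so it suffices to rewrite the numerator in powers of w.

P(z) = 5*z + 5
P(w + 2/3 - I/2) = 25/3 - 5*I/2 + 5*w

Dividing each term by w^2:
  f = (25/3 - 5*I/2)/w^2 + 5/w

Substituting back w = z - 2/3 + I/2:
  f(z) = (25/3 - 5*I/2)/(z - 2/3 + I/2)^2 + 5/(z - 2/3 + I/2)

The series is finite because the numerator is a polynomial; the negative powers form the principal part, and the coefficient of 1/(z - 2/3 + I/2) gives Res(f, 2/3 - I/2) = 5.

Final answer: (25/3 - 5*I/2)/(z - 2/3 + I/2)^2 + 5/(z - 2/3 + I/2)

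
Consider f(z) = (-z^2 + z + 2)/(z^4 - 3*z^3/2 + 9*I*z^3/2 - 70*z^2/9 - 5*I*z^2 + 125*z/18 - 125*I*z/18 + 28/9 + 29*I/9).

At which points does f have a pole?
The singularities of f are the zeros of the denominator. Factoring,
  z^4 - 3*z^3/2 + 9*I*z^3/2 - 70*z^2/9 - 5*I*z^2 + 125*z/18 - 125*I*z/18 + 28/9 + 29*I/9 = (z - 1 + 2*I)*(z + 1/3 + I)*(z - 3/2 + I/2)*(z + 2/3 + I)
so the candidates are z = 1 - 2*I, z = -1/3 - I, z = 3/2 - I/2, z = -2/3 - I.

Check the numerator P(z) = -z^2 + z + 2 at each one:
  P(1 - 2*I) = 6 + 2*I ≠ 0, so z = 1 - 2*I is a (simple) pole.
  P(-1/3 - I) = 23/9 - 5*I/3 ≠ 0, so z = -1/3 - I is a (simple) pole.
  P(3/2 - I/2) = 3/2 + I ≠ 0, so z = 3/2 - I/2 is a (simple) pole.
  P(-2/3 - I) = 17/9 - 7*I/3 ≠ 0, so z = -2/3 - I is a (simple) pole.

Poles of f: {-2/3 - I, -1/3 - I, 1 - 2*I, 3/2 - I/2}

Final answer: {-2/3 - I, -1/3 - I, 1 - 2*I, 3/2 - I/2}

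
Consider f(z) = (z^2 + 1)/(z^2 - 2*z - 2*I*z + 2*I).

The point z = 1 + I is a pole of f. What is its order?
Factor the denominator:
  z^2 - 2*z - 2*I*z + 2*I = (z - 1 - I)^2

The numerator P(z) = z^2 + 1 has P(1 + I) = 1 + 2*I ≠ 0, so no factor of (z - 1 - I) cancels.
Near z = 1 + I we can therefore write f(z) = g(z)/(z - 1 - I)^2 with g analytic at 1 + I and g(1 + I) ≠ 0 (g is just the numerator).

Hence z = 1 + I is a pole of order 2.

Final answer: 2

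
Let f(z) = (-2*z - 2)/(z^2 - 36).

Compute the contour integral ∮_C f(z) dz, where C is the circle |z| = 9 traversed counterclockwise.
By the residue theorem, ∮_C f(z) dz = 2πi · (sum of the residues of f at the poles inside |z| = 9).

The denominator factors as (z + 6)*(z - 6), so the singularities of f are simple poles at z = -6, z = 6.
  |-6|² = 36 < 81 = 9², so this pole is inside the contour.
  |6|² = 36 < 81 = 9², so this pole is inside the contour.

With P(z) = -2*z - 2 and Q(z) = z^2 - 36, each pole is simple, so Res(f, z₀) = P(z₀)/Q'(z₀) with Q'(z) = 2*z.
  Res(f, -6) = P(-6)/Q'(-6) = (10)/(-12) = -5/6
  Res(f, 6) = P(6)/Q'(6) = (-14)/(12) = -7/6

Sum of residues inside C: -2
∮_C f(z) dz = 2πi · (-2) = -4*I*pi

Final answer: -4*I*pi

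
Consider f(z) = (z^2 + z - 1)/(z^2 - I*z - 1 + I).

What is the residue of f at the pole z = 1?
2/5 + I/5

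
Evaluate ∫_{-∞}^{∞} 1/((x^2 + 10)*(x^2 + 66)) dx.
pi*(-5*sqrt(66) + 33*sqrt(10))/18480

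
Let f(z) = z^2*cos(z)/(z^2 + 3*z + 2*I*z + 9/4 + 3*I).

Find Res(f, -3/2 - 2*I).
Write f(z) = P(z)/Q(z) with P(z) = z^2*cos(z) and Q(z) = z^2 + 3*z + 2*I*z + 9/4 + 3*I.
The denominator factors as Q(z) = (z + 3/2 + 2*I)*(z + 3/2), so z = -3/2 - 2*I is a simple zero of Q and P is analytic there; z = -3/2 - 2*I is therefore a simple pole and
  Res(f, z₀) = P(z₀)/Q'(z₀).

Q'(z) = 2*z + 3 + 2*I, so Q'(-3/2 - 2*I) = -2*I.
P(-3/2 - 2*I) = (-7/4 + 6*I)*cos(3/2 + 2*I).

Res(f, -3/2 - 2*I) = ((-7/4 + 6*I)*cos(3/2 + 2*I))/(-2*I) = (-3 - 7*I/8)*cos(3/2 + 2*I)

Final answer: (-3 - 7*I/8)*cos(3/2 + 2*I)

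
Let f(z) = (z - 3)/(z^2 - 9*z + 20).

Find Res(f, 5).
Write f(z) = P(z)/Q(z) with P(z) = z - 3 and Q(z) = z^2 - 9*z + 20.
The denominator factors as Q(z) = (z - 5)*(z - 4), so z = 5 is a simple zero of Q and P is analytic there; z = 5 is therefore a simple pole and
  Res(f, z₀) = P(z₀)/Q'(z₀).

Q'(z) = 2*z - 9, so Q'(5) = 1.
P(5) = 2.

Res(f, 5) = (2)/(1) = 2

Final answer: 2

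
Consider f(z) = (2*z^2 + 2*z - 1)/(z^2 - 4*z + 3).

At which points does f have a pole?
{1, 3}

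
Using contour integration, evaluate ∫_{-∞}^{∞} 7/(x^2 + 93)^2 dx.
7*sqrt(93)*pi/17298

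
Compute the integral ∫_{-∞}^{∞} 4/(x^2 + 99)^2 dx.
Let f(z) = 4/(z^2 + 99)^2. The denominator has no real zeros and deg Q - deg P = 4 ≥ 2, so the integral of f over the upper semicircle |z| = R tends to 0 as R → ∞. Closing the contour in the upper half-plane,
  ∫_{-∞}^{∞} f(x) dx = 2πi · Σ Res(f, z_k)  over the poles with Im z_k > 0.

Zeros of the denominator: z^2 + 99 = 0 gives z = ±3*sqrt(11)*I.
Upper half-plane: z = 3*sqrt(11)*I (a pole of order 2).

Write f(z) = g(z)/(z - 3*sqrt(11)*I)^2 with g(z) = 4/(z + 3*sqrt(11)*I)^2. For a double pole, Res(f, z₀) = g'(z₀):
  g'(z) = -8/(z + 3*sqrt(11)*I)^3
  Res(f, 3*sqrt(11)*I) = g'(3*sqrt(11)*I) = -sqrt(11)*I/3267

∫_{-∞}^{∞} f(x) dx = 2πi · (-sqrt(11)*I/3267) = 2*sqrt(11)*pi/3267

Final answer: 2*sqrt(11)*pi/3267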